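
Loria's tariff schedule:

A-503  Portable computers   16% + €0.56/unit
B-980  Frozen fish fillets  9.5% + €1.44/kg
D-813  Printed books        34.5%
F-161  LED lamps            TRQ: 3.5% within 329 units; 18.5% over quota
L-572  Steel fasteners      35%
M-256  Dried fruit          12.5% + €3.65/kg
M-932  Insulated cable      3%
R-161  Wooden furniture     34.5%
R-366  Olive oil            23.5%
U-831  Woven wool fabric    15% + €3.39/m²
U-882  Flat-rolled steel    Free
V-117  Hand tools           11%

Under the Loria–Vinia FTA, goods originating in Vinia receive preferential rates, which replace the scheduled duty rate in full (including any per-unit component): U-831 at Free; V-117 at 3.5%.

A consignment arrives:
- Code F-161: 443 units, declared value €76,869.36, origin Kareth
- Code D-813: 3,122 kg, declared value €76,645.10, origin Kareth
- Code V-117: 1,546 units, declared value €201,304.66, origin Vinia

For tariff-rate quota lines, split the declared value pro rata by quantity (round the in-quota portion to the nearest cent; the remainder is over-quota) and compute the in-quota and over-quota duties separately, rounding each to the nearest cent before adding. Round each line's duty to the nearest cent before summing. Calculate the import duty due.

Line 1 (F-161, Kareth, 443 units, €76,869.36):
Code F-161 is under a tariff-rate quota (threshold 329 units). In-quota: 329 units at 3.5%; over-quota: 114 units at 18.5%.
Pro-rata value split: in-quota = €76,869.36 × 329/443 = €57,088.08; over-quota = €76,869.36 − €57,088.08 = €19,781.28.
In-quota duty = €57,088.08 × 3.5% = €1,998.08. Over-quota duty = €19,781.28 × 18.5% = €3,659.54.
Line duty = €1,998.08 + €3,659.54 = €5,657.62.
Line 2 (D-813, Kareth, 3,122 kg, €76,645.10):
Base rate for D-813 is 34.5%.
Duty = €76,645.10 × 34.5% = €26,442.56.
Line 3 (V-117, Vinia, 1,546 units, €201,304.66):
Base rate for V-117 is 11%.
Origin Vinia qualifies under the Loria–Vinia agreement and V-117 is covered: preferential rate 3.5% applies instead.
Duty = €201,304.66 × 3.5% = €7,045.66.
Total = €5,657.62 + €26,442.56 + €7,045.66 = €39,145.84.

€39,145.84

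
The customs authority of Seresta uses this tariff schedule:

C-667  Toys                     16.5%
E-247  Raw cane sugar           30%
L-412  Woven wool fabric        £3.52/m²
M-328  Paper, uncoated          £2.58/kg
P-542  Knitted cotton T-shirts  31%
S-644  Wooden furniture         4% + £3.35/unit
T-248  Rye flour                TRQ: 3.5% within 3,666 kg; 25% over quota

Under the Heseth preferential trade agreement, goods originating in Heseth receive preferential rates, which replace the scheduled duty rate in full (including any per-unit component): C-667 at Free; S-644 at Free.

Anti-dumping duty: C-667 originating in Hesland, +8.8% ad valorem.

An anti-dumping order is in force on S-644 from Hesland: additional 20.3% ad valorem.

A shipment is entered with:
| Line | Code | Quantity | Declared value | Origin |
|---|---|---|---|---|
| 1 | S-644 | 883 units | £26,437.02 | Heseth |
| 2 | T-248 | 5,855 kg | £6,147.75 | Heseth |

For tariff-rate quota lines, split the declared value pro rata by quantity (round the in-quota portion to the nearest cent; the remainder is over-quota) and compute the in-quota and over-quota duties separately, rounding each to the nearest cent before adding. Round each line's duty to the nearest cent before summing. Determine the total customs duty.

£709.34

Line 1 (S-644, Heseth, 883 units, £26,437.02):
Base rate for S-644 is 4% + £3.35/unit.
Origin Heseth qualifies under the Seresta–Heseth agreement and S-644 is covered: preferential rate Free applies instead.
The additional-duty order on S-644 targets Hesland, not Heseth; it does not apply.
Duty = £26,437.02 × 0% = £0.00.
Line 2 (T-248, Heseth, 5,855 kg, £6,147.75):
Code T-248 is under a tariff-rate quota (threshold 3,666 kg). In-quota: 3,666 kg at 3.5%; over-quota: 2,189 kg at 25%.
Pro-rata value split: in-quota = £6,147.75 × 3,666/5,855 = £3,849.30; over-quota = £6,147.75 − £3,849.30 = £2,298.45.
In-quota duty = £3,849.30 × 3.5% = £134.73. Over-quota duty = £2,298.45 × 25% = £574.61.
Line duty = £134.73 + £574.61 = £709.34.
Total = £0.00 + £709.34 = £709.34.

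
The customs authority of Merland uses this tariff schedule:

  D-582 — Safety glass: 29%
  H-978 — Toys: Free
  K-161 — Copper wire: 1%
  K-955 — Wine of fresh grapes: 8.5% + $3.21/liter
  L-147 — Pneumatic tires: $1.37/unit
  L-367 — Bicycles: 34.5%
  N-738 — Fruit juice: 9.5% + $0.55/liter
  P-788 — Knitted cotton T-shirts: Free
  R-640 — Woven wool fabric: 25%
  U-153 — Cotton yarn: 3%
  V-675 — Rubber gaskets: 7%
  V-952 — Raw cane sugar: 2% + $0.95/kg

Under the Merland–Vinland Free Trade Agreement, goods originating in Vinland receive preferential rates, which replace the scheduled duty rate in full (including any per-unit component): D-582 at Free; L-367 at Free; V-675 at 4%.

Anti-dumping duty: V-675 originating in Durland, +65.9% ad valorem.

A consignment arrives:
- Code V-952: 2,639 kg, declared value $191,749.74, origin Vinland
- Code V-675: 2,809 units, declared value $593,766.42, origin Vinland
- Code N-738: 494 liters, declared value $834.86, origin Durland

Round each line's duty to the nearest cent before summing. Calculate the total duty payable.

Line 1 (V-952, Vinland, 2,639 kg, $191,749.74):
Base rate for V-952 is 2% + $0.95/kg.
Origin Vinland is the FTA partner but V-952 is not on the preference list; base rate stands.
Duty = $191,749.74 × 2% + 2,639 × $0.95 = $6,342.04.
Line 2 (V-675, Vinland, 2,809 units, $593,766.42):
Base rate for V-675 is 7%.
Origin Vinland qualifies under the Merland–Vinland agreement and V-675 is covered: preferential rate 4% applies instead.
The additional-duty order on V-675 targets Durland, not Vinland; it does not apply.
Duty = $593,766.42 × 4% = $23,750.66.
Line 3 (N-738, Durland, 494 liters, $834.86):
Base rate for N-738 is 9.5% + $0.55/liter.
Duty = $834.86 × 9.5% + 494 × $0.55 = $351.01.
Total = $6,342.04 + $23,750.66 + $351.01 = $30,443.71.

$30,443.71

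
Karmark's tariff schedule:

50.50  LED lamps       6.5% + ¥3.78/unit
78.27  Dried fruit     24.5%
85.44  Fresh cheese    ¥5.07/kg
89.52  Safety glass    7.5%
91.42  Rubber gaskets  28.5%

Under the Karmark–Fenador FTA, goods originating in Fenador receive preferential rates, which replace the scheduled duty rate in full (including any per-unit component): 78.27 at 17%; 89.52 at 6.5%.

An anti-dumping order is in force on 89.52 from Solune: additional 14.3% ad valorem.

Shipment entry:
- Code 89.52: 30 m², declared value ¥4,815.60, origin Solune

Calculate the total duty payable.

Line 1 (89.52, Solune, 30 m², ¥4,815.60):
Base rate for 89.52 is 7.5%.
89.52 has an FTA preferential rate, but origin Solune is not Fenador; base rate stands.
Additional duty on 89.52 from Solune: +14.3%. Applied ad valorem rate: 7.5% + 14.3% = 21.8%.
Duty = ¥4,815.60 × 21.8% = ¥1,049.80.

¥1,049.80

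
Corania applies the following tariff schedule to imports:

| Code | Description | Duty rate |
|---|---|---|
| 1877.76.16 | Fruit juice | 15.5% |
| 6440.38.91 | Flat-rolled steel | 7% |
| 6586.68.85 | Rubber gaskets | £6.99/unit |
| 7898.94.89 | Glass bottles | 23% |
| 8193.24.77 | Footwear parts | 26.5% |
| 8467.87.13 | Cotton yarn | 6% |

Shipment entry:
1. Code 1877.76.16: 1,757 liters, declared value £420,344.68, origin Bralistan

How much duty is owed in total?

Line 1 (1877.76.16, Bralistan, 1,757 liters, £420,344.68):
Base rate for 1877.76.16 is 15.5%.
Duty = £420,344.68 × 15.5% = £65,153.43.

£65,153.43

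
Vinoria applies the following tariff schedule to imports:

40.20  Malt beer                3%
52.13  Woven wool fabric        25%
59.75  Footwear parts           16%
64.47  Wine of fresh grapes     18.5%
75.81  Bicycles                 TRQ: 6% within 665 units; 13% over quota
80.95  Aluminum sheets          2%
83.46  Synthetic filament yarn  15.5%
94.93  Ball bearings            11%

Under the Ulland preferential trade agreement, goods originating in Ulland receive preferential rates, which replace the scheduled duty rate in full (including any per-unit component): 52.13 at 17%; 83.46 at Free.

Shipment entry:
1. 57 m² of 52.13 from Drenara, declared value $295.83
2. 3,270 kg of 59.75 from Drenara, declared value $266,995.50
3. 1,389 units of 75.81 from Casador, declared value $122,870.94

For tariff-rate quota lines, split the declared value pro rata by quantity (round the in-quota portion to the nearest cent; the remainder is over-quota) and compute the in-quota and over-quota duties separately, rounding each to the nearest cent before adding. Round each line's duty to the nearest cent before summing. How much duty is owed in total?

Line 1 (52.13, Drenara, 57 m², $295.83):
Base rate for 52.13 is 25%.
52.13 has an FTA preferential rate, but origin Drenara is not Ulland; base rate stands.
Duty = $295.83 × 25% = $73.96.
Line 2 (59.75, Drenara, 3,270 kg, $266,995.50):
Base rate for 59.75 is 16%.
Duty = $266,995.50 × 16% = $42,719.28.
Line 3 (75.81, Casador, 1,389 units, $122,870.94):
Code 75.81 is under a tariff-rate quota (threshold 665 units). In-quota: 665 units at 6%; over-quota: 724 units at 13%.
Pro-rata value split: in-quota = $122,870.94 × 665/1,389 = $58,825.90; over-quota = $122,870.94 − $58,825.90 = $64,045.04.
In-quota duty = $58,825.90 × 6% = $3,529.55. Over-quota duty = $64,045.04 × 13% = $8,325.86.
Line duty = $3,529.55 + $8,325.86 = $11,855.41.
Total = $73.96 + $42,719.28 + $11,855.41 = $54,648.65.

$54,648.65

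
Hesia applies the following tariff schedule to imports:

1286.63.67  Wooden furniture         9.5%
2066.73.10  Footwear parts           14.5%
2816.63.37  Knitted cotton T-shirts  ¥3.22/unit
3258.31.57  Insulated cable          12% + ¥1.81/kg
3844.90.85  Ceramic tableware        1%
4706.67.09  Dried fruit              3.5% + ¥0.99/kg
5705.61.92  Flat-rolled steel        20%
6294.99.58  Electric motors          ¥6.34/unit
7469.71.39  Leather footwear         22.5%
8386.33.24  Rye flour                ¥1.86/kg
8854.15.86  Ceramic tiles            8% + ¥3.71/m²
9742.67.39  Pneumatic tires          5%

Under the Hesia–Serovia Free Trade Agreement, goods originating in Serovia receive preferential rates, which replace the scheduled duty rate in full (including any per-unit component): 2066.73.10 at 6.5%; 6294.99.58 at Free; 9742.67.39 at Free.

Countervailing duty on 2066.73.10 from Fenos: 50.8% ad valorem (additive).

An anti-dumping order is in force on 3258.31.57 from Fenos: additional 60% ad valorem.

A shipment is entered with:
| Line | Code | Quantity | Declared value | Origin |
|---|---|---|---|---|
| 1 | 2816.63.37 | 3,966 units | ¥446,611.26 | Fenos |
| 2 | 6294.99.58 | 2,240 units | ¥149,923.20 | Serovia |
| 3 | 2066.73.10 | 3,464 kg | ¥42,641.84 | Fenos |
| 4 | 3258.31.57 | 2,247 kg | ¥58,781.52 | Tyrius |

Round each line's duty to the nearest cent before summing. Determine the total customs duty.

Line 1 (2816.63.37, Fenos, 3,966 units, ¥446,611.26):
Base rate for 2816.63.37 is ¥3.22/unit.
Duty = 3,966 × ¥3.22 = ¥12,770.52.
Line 2 (6294.99.58, Serovia, 2,240 units, ¥149,923.20):
Base rate for 6294.99.58 is ¥6.34/unit.
Origin Serovia qualifies under the Hesia–Serovia agreement and 6294.99.58 is covered: preferential rate Free applies instead.
Duty = ¥149,923.20 × 0% = ¥0.00.
Line 3 (2066.73.10, Fenos, 3,464 kg, ¥42,641.84):
Base rate for 2066.73.10 is 14.5%.
2066.73.10 has an FTA preferential rate, but origin Fenos is not Serovia; base rate stands.
Additional duty on 2066.73.10 from Fenos: +50.8%. Applied ad valorem rate: 14.5% + 50.8% = 65.3%.
Duty = ¥42,641.84 × 65.3% = ¥27,845.12.
Line 4 (3258.31.57, Tyrius, 2,247 kg, ¥58,781.52):
Base rate for 3258.31.57 is 12% + ¥1.81/kg.
The additional-duty order on 3258.31.57 targets Fenos, not Tyrius; it does not apply.
Duty = ¥58,781.52 × 12% + 2,247 × ¥1.81 = ¥11,120.85.
Total = ¥12,770.52 + ¥0.00 + ¥27,845.12 + ¥11,120.85 = ¥51,736.49.

¥51,736.49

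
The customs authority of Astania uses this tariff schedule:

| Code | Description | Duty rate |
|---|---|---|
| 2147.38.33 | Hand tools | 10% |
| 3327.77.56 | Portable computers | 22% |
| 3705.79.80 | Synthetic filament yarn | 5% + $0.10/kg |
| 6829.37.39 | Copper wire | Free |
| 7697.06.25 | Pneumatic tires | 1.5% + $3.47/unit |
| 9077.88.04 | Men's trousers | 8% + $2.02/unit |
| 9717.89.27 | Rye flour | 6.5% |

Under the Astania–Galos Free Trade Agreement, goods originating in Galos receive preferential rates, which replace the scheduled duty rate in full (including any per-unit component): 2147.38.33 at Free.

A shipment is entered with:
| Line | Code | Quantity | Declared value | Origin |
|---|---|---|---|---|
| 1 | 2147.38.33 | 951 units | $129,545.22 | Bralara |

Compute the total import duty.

$12,954.52

Line 1 (2147.38.33, Bralara, 951 units, $129,545.22):
Base rate for 2147.38.33 is 10%.
2147.38.33 has an FTA preferential rate, but origin Bralara is not Galos; base rate stands.
Duty = $129,545.22 × 10% = $12,954.52.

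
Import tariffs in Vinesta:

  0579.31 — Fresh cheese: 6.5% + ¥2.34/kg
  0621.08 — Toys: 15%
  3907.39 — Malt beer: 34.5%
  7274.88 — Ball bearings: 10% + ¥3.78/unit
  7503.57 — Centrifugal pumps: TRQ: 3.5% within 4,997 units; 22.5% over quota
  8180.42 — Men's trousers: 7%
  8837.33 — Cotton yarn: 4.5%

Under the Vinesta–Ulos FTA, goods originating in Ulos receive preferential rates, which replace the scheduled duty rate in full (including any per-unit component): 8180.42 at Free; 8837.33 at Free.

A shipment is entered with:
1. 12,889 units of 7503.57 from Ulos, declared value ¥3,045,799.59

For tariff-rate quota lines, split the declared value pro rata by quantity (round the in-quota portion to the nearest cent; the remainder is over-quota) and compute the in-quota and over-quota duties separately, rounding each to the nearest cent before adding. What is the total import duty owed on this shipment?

Line 1 (7503.57, Ulos, 12,889 units, ¥3,045,799.59):
Code 7503.57 is under a tariff-rate quota (threshold 4,997 units). In-quota: 4,997 units at 3.5%; over-quota: 7,892 units at 22.5%.
Pro-rata value split: in-quota = ¥3,045,799.59 × 4,997/12,889 = ¥1,180,841.07; over-quota = ¥3,045,799.59 − ¥1,180,841.07 = ¥1,864,958.52.
In-quota duty = ¥1,180,841.07 × 3.5% = ¥41,329.44. Over-quota duty = ¥1,864,958.52 × 22.5% = ¥419,615.67.
Line duty = ¥41,329.44 + ¥419,615.67 = ¥460,945.11.

¥460,945.11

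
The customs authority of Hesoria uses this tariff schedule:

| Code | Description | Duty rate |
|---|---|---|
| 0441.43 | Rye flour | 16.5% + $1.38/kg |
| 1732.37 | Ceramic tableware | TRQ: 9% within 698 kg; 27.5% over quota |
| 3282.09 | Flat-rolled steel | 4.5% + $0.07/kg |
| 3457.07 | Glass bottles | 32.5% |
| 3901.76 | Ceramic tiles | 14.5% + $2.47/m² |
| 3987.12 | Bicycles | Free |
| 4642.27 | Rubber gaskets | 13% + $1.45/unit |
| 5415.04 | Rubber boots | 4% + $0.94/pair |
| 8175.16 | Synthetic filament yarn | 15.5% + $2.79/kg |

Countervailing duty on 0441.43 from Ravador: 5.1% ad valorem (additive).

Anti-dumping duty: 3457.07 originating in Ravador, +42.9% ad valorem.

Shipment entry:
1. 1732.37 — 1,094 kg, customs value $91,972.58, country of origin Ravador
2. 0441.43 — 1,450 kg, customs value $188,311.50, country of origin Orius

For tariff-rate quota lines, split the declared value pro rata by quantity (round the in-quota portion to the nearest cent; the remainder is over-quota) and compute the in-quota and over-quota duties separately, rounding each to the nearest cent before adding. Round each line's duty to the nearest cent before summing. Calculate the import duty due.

Line 1 (1732.37, Ravador, 1,094 kg, $91,972.58):
Code 1732.37 is under a tariff-rate quota (threshold 698 kg). In-quota: 698 kg at 9%; over-quota: 396 kg at 27.5%.
Pro-rata value split: in-quota = $91,972.58 × 698/1,094 = $58,680.86; over-quota = $91,972.58 − $58,680.86 = $33,291.72.
In-quota duty = $58,680.86 × 9% = $5,281.28. Over-quota duty = $33,291.72 × 27.5% = $9,155.22.
Line duty = $5,281.28 + $9,155.22 = $14,436.50.
Line 2 (0441.43, Orius, 1,450 kg, $188,311.50):
Base rate for 0441.43 is 16.5% + $1.38/kg.
The additional-duty order on 0441.43 targets Ravador, not Orius; it does not apply.
Duty = $188,311.50 × 16.5% + 1,450 × $1.38 = $33,072.40.
Total = $14,436.50 + $33,072.40 = $47,508.90.

$47,508.90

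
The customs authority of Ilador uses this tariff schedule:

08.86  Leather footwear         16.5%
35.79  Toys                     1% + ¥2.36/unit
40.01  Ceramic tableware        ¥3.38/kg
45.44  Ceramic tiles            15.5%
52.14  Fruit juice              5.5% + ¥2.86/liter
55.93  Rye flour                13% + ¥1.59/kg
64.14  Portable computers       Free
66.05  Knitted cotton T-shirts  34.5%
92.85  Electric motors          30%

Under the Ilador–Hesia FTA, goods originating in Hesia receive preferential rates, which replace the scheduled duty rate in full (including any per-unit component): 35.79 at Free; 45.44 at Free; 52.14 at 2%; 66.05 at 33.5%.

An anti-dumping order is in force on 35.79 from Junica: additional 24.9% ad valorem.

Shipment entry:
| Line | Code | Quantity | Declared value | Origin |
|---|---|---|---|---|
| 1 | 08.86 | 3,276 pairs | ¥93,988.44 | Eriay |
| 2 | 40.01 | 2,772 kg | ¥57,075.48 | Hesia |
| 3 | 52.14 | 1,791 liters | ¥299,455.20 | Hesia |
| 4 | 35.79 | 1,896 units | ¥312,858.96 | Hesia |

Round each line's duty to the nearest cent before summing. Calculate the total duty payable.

¥30,866.55

Line 1 (08.86, Eriay, 3,276 pairs, ¥93,988.44):
Base rate for 08.86 is 16.5%.
Duty = ¥93,988.44 × 16.5% = ¥15,508.09.
Line 2 (40.01, Hesia, 2,772 kg, ¥57,075.48):
Base rate for 40.01 is ¥3.38/kg.
Origin Hesia is the FTA partner but 40.01 is not on the preference list; base rate stands.
Duty = 2,772 × ¥3.38 = ¥9,369.36.
Line 3 (52.14, Hesia, 1,791 liters, ¥299,455.20):
Base rate for 52.14 is 5.5% + ¥2.86/liter.
Origin Hesia qualifies under the Ilador–Hesia agreement and 52.14 is covered: preferential rate 2% applies instead.
Duty = ¥299,455.20 × 2% = ¥5,989.10.
Line 4 (35.79, Hesia, 1,896 units, ¥312,858.96):
Base rate for 35.79 is 1% + ¥2.36/unit.
Origin Hesia qualifies under the Ilador–Hesia agreement and 35.79 is covered: preferential rate Free applies instead.
The additional-duty order on 35.79 targets Junica, not Hesia; it does not apply.
Duty = ¥312,858.96 × 0% = ¥0.00.
Total = ¥15,508.09 + ¥9,369.36 + ¥5,989.10 + ¥0.00 = ¥30,866.55.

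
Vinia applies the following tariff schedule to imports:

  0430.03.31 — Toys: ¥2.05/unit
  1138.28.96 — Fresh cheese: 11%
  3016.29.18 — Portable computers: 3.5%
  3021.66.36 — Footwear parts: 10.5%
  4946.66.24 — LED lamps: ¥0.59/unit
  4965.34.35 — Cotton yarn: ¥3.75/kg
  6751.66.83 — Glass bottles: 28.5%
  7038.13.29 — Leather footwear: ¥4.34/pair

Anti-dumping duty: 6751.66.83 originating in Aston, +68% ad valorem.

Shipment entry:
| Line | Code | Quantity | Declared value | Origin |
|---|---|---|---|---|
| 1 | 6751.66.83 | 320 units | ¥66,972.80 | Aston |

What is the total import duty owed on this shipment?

Line 1 (6751.66.83, Aston, 320 units, ¥66,972.80):
Base rate for 6751.66.83 is 28.5%.
Additional duty on 6751.66.83 from Aston: +68%. Applied ad valorem rate: 28.5% + 68% = 96.5%.
Duty = ¥66,972.80 × 96.5% = ¥64,628.75.

¥64,628.75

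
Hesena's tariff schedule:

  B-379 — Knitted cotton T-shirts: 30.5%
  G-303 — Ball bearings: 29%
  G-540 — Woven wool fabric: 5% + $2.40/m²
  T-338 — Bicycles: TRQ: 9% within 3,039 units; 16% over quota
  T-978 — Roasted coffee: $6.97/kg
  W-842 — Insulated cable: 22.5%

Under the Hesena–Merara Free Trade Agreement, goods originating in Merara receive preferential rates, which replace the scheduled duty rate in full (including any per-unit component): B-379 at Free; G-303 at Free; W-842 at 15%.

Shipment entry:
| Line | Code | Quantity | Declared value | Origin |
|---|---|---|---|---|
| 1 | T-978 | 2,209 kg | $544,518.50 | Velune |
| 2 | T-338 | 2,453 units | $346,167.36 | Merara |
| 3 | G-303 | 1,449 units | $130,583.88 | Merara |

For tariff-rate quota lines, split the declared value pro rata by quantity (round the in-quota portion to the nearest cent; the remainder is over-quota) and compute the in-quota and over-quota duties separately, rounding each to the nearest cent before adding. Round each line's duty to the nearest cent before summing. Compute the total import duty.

Line 1 (T-978, Velune, 2,209 kg, $544,518.50):
Base rate for T-978 is $6.97/kg.
Duty = 2,209 × $6.97 = $15,396.73.
Line 2 (T-338, Merara, 2,453 units, $346,167.36):
Code T-338 is under a tariff-rate quota (threshold 3,039 units). Quantity 2,453 units is within the quota, so the in-quota rate 9% applies to the full value.
Duty = $346,167.36 × 9% = $31,155.06.
Line 3 (G-303, Merara, 1,449 units, $130,583.88):
Base rate for G-303 is 29%.
Origin Merara qualifies under the Hesena–Merara agreement and G-303 is covered: preferential rate Free applies instead.
Duty = $130,583.88 × 0% = $0.00.
Total = $15,396.73 + $31,155.06 + $0.00 = $46,551.79.

$46,551.79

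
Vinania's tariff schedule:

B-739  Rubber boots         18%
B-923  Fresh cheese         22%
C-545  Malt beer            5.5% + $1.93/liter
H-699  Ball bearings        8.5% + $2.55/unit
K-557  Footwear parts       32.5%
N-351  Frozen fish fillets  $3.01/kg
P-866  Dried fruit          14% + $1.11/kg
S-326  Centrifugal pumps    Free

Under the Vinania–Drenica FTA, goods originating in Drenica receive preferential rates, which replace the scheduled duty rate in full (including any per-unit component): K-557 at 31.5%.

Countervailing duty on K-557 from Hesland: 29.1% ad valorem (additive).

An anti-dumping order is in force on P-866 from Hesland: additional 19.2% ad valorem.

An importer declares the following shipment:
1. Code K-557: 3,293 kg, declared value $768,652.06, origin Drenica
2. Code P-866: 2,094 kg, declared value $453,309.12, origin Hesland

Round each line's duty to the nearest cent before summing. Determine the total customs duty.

$394,948.37

Line 1 (K-557, Drenica, 3,293 kg, $768,652.06):
Base rate for K-557 is 32.5%.
Origin Drenica qualifies under the Vinania–Drenica agreement and K-557 is covered: preferential rate 31.5% applies instead.
The additional-duty order on K-557 targets Hesland, not Drenica; it does not apply.
Duty = $768,652.06 × 31.5% = $242,125.40.
Line 2 (P-866, Hesland, 2,094 kg, $453,309.12):
Base rate for P-866 is 14% + $1.11/kg.
Additional duty on P-866 from Hesland: +19.2%. Applied ad valorem rate: 14% + 19.2% = 33.2%.
Duty = $453,309.12 × 33.2% + 2,094 × $1.11 = $152,822.97.
Total = $242,125.40 + $152,822.97 = $394,948.37.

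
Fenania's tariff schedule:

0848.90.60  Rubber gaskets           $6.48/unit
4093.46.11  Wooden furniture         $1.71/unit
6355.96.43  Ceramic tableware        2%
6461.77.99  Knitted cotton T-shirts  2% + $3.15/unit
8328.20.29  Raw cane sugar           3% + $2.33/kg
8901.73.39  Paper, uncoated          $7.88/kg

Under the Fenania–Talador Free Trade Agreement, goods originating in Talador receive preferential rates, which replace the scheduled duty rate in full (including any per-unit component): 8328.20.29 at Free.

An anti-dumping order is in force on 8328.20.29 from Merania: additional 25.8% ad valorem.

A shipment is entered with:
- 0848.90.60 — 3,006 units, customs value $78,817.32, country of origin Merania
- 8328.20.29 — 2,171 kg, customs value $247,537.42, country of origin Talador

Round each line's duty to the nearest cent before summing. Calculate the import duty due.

$19,478.88

Line 1 (0848.90.60, Merania, 3,006 units, $78,817.32):
Base rate for 0848.90.60 is $6.48/unit.
Duty = 3,006 × $6.48 = $19,478.88.
Line 2 (8328.20.29, Talador, 2,171 kg, $247,537.42):
Base rate for 8328.20.29 is 3% + $2.33/kg.
Origin Talador qualifies under the Fenania–Talador agreement and 8328.20.29 is covered: preferential rate Free applies instead.
The additional-duty order on 8328.20.29 targets Merania, not Talador; it does not apply.
Duty = $247,537.42 × 0% = $0.00.
Total = $19,478.88 + $0.00 = $19,478.88.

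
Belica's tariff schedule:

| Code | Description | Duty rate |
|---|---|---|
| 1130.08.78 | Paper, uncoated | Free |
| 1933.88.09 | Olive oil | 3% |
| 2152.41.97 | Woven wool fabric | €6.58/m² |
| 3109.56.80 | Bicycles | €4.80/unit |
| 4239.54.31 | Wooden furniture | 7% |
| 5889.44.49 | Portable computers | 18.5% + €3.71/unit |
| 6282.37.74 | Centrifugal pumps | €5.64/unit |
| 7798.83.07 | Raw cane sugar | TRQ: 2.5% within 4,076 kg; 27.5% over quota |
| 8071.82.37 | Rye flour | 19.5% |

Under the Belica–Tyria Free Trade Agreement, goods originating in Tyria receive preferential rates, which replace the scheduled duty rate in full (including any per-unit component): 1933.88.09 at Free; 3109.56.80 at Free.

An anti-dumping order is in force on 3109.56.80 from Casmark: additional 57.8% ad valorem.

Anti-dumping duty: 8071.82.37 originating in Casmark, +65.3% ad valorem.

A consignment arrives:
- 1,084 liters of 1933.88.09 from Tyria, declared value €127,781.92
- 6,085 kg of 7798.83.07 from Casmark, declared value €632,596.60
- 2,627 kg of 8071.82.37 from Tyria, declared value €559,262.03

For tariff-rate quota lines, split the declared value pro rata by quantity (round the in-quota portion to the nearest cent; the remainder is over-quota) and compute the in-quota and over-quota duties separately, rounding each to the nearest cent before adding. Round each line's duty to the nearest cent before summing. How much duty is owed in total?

Line 1 (1933.88.09, Tyria, 1,084 liters, €127,781.92):
Base rate for 1933.88.09 is 3%.
Origin Tyria qualifies under the Belica–Tyria agreement and 1933.88.09 is covered: preferential rate Free applies instead.
Duty = €127,781.92 × 0% = €0.00.
Line 2 (7798.83.07, Casmark, 6,085 kg, €632,596.60):
Code 7798.83.07 is under a tariff-rate quota (threshold 4,076 kg). In-quota: 4,076 kg at 2.5%; over-quota: 2,009 kg at 27.5%.
Pro-rata value split: in-quota = €632,596.60 × 4,076/6,085 = €423,740.96; over-quota = €632,596.60 − €423,740.96 = €208,855.64.
In-quota duty = €423,740.96 × 2.5% = €10,593.52. Over-quota duty = €208,855.64 × 27.5% = €57,435.30.
Line duty = €10,593.52 + €57,435.30 = €68,028.82.
Line 3 (8071.82.37, Tyria, 2,627 kg, €559,262.03):
Base rate for 8071.82.37 is 19.5%.
Origin Tyria is the FTA partner but 8071.82.37 is not on the preference list; base rate stands.
The additional-duty order on 8071.82.37 targets Casmark, not Tyria; it does not apply.
Duty = €559,262.03 × 19.5% = €109,056.10.
Total = €0.00 + €68,028.82 + €109,056.10 = €177,084.92.

€177,084.92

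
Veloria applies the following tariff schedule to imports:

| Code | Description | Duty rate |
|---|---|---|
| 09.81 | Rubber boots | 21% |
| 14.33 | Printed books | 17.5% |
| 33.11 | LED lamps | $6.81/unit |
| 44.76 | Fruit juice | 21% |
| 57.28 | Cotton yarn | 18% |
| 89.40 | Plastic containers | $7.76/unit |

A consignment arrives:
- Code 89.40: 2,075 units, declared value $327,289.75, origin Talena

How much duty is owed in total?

Line 1 (89.40, Talena, 2,075 units, $327,289.75):
Base rate for 89.40 is $7.76/unit.
Duty = 2,075 × $7.76 = $16,102.00.

$16,102.00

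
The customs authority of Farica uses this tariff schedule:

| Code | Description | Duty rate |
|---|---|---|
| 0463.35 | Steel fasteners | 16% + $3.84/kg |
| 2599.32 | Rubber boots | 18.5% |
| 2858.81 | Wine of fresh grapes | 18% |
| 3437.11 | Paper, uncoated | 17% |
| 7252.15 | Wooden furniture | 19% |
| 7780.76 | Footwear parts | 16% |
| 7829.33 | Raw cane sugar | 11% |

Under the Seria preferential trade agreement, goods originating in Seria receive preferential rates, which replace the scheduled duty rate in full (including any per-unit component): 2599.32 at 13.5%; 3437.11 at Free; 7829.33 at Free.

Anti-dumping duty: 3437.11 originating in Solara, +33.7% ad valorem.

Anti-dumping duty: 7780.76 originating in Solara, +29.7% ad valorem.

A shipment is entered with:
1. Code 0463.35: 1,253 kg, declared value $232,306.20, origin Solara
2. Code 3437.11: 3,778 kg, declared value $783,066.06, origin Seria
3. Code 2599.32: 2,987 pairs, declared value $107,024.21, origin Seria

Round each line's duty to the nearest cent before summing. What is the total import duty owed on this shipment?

Line 1 (0463.35, Solara, 1,253 kg, $232,306.20):
Base rate for 0463.35 is 16% + $3.84/kg.
Duty = $232,306.20 × 16% + 1,253 × $3.84 = $41,980.51.
Line 2 (3437.11, Seria, 3,778 kg, $783,066.06):
Base rate for 3437.11 is 17%.
Origin Seria qualifies under the Farica–Seria agreement and 3437.11 is covered: preferential rate Free applies instead.
The additional-duty order on 3437.11 targets Solara, not Seria; it does not apply.
Duty = $783,066.06 × 0% = $0.00.
Line 3 (2599.32, Seria, 2,987 pairs, $107,024.21):
Base rate for 2599.32 is 18.5%.
Origin Seria qualifies under the Farica–Seria agreement and 2599.32 is covered: preferential rate 13.5% applies instead.
Duty = $107,024.21 × 13.5% = $14,448.27.
Total = $41,980.51 + $0.00 + $14,448.27 = $56,428.78.

$56,428.78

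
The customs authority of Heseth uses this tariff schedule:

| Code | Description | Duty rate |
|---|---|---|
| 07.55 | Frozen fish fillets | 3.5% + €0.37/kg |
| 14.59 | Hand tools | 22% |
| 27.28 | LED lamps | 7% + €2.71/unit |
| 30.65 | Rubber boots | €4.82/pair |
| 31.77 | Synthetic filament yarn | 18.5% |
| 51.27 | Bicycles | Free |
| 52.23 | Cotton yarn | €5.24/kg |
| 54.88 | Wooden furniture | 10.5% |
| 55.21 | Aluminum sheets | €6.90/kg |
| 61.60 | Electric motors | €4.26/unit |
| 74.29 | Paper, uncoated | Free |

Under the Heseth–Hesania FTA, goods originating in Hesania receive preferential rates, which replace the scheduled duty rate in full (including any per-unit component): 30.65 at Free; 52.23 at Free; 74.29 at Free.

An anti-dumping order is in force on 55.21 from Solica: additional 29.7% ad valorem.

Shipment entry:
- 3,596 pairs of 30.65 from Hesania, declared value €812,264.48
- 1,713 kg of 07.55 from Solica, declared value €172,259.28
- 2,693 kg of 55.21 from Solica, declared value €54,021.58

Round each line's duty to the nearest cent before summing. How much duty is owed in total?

€41,288.99

Line 1 (30.65, Hesania, 3,596 pairs, €812,264.48):
Base rate for 30.65 is €4.82/pair.
Origin Hesania qualifies under the Heseth–Hesania agreement and 30.65 is covered: preferential rate Free applies instead.
Duty = €812,264.48 × 0% = €0.00.
Line 2 (07.55, Solica, 1,713 kg, €172,259.28):
Base rate for 07.55 is 3.5% + €0.37/kg.
Duty = €172,259.28 × 3.5% + 1,713 × €0.37 = €6,662.88.
Line 3 (55.21, Solica, 2,693 kg, €54,021.58):
Base rate for 55.21 is €6.90/kg.
Additional duty on 55.21 from Solica: +29.7% ad valorem. Applied ad valorem rate = 29.7%.
Duty = €54,021.58 × 29.7% + 2,693 × €6.90 = €34,626.11.
Total = €0.00 + €6,662.88 + €34,626.11 = €41,288.99.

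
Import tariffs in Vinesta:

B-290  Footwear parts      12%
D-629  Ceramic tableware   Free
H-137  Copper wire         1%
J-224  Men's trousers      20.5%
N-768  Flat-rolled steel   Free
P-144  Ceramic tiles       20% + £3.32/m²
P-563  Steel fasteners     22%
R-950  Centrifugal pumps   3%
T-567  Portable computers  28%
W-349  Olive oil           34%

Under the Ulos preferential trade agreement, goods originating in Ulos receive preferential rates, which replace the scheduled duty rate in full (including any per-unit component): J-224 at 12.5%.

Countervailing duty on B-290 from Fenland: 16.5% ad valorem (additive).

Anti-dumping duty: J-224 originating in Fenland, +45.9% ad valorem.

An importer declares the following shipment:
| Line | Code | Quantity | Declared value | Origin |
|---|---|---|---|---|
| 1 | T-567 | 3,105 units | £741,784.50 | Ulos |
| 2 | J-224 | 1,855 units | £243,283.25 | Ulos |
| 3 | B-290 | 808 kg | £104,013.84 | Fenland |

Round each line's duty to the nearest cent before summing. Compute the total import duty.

Line 1 (T-567, Ulos, 3,105 units, £741,784.50):
Base rate for T-567 is 28%.
Origin Ulos is the FTA partner but T-567 is not on the preference list; base rate stands.
Duty = £741,784.50 × 28% = £207,699.66.
Line 2 (J-224, Ulos, 1,855 units, £243,283.25):
Base rate for J-224 is 20.5%.
Origin Ulos qualifies under the Vinesta–Ulos agreement and J-224 is covered: preferential rate 12.5% applies instead.
The additional-duty order on J-224 targets Fenland, not Ulos; it does not apply.
Duty = £243,283.25 × 12.5% = £30,410.41.
Line 3 (B-290, Fenland, 808 kg, £104,013.84):
Base rate for B-290 is 12%.
Additional duty on B-290 from Fenland: +16.5%. Applied ad valorem rate: 12% + 16.5% = 28.5%.
Duty = £104,013.84 × 28.5% = £29,643.94.
Total = £207,699.66 + £30,410.41 + £29,643.94 = £267,754.01.

£267,754.01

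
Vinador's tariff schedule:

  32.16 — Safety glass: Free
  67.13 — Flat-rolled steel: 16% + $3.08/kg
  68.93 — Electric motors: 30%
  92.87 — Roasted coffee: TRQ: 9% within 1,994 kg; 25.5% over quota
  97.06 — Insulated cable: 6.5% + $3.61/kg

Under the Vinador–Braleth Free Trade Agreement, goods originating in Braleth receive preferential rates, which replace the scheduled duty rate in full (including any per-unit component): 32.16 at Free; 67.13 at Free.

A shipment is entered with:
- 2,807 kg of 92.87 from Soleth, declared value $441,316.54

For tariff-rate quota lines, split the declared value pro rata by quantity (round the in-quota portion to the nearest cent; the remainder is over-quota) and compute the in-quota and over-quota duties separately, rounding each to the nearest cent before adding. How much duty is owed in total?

Line 1 (92.87, Soleth, 2,807 kg, $441,316.54):
Code 92.87 is under a tariff-rate quota (threshold 1,994 kg). In-quota: 1,994 kg at 9%; over-quota: 813 kg at 25.5%.
Pro-rata value split: in-quota = $441,316.54 × 1,994/2,807 = $313,496.68; over-quota = $441,316.54 − $313,496.68 = $127,819.86.
In-quota duty = $313,496.68 × 9% = $28,214.70. Over-quota duty = $127,819.86 × 25.5% = $32,594.06.
Line duty = $28,214.70 + $32,594.06 = $60,808.76.

$60,808.76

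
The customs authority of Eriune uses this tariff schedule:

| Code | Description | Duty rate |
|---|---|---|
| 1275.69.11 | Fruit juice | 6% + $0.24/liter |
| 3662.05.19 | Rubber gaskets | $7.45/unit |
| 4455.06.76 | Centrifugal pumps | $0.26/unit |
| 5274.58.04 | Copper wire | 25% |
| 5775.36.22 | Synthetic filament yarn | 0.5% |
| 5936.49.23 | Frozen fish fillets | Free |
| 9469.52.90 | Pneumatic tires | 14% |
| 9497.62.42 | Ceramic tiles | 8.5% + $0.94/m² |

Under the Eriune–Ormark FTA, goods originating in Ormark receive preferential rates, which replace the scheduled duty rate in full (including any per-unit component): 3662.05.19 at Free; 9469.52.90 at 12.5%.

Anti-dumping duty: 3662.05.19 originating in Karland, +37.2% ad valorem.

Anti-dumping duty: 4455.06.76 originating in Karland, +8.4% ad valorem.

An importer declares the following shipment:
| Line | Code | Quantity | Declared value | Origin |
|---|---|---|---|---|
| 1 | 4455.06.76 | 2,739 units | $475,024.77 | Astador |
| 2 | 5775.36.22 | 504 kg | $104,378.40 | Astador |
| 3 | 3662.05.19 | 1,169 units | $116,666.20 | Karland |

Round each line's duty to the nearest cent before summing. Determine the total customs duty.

$53,342.91

Line 1 (4455.06.76, Astador, 2,739 units, $475,024.77):
Base rate for 4455.06.76 is $0.26/unit.
The additional-duty order on 4455.06.76 targets Karland, not Astador; it does not apply.
Duty = 2,739 × $0.26 = $712.14.
Line 2 (5775.36.22, Astador, 504 kg, $104,378.40):
Base rate for 5775.36.22 is 0.5%.
Duty = $104,378.40 × 0.5% = $521.89.
Line 3 (3662.05.19, Karland, 1,169 units, $116,666.20):
Base rate for 3662.05.19 is $7.45/unit.
3662.05.19 has an FTA preferential rate, but origin Karland is not Ormark; base rate stands.
Additional duty on 3662.05.19 from Karland: +37.2% ad valorem. Applied ad valorem rate = 37.2%.
Duty = $116,666.20 × 37.2% + 1,169 × $7.45 = $52,108.88.
Total = $712.14 + $521.89 + $52,108.88 = $53,342.91.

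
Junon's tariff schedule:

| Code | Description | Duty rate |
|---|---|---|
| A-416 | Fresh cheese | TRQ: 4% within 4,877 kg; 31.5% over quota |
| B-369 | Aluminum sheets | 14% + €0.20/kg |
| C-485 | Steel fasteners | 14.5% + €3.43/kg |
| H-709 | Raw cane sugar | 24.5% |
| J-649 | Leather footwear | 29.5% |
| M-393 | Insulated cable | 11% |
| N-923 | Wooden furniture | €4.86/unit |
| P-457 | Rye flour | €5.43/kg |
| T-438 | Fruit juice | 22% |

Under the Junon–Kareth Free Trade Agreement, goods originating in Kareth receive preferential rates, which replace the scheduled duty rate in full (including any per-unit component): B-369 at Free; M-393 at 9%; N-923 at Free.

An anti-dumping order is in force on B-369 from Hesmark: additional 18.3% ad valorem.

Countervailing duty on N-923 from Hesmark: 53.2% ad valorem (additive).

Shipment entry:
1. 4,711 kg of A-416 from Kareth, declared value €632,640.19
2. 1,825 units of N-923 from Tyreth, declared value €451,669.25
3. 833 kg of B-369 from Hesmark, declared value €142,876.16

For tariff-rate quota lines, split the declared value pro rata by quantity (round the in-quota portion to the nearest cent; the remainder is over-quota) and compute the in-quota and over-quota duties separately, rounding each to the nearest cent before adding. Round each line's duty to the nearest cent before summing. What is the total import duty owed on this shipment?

€80,490.71

Line 1 (A-416, Kareth, 4,711 kg, €632,640.19):
Code A-416 is under a tariff-rate quota (threshold 4,877 kg). Quantity 4,711 kg is within the quota, so the in-quota rate 4% applies to the full value.
Duty = €632,640.19 × 4% = €25,305.61.
Line 2 (N-923, Tyreth, 1,825 units, €451,669.25):
Base rate for N-923 is €4.86/unit.
N-923 has an FTA preferential rate, but origin Tyreth is not Kareth; base rate stands.
The additional-duty order on N-923 targets Hesmark, not Tyreth; it does not apply.
Duty = 1,825 × €4.86 = €8,869.50.
Line 3 (B-369, Hesmark, 833 kg, €142,876.16):
Base rate for B-369 is 14% + €0.20/kg.
B-369 has an FTA preferential rate, but origin Hesmark is not Kareth; base rate stands.
Additional duty on B-369 from Hesmark: +18.3%. Applied ad valorem rate: 14% + 18.3% = 32.3%.
Duty = €142,876.16 × 32.3% + 833 × €0.20 = €46,315.60.
Total = €25,305.61 + €8,869.50 + €46,315.60 = €80,490.71.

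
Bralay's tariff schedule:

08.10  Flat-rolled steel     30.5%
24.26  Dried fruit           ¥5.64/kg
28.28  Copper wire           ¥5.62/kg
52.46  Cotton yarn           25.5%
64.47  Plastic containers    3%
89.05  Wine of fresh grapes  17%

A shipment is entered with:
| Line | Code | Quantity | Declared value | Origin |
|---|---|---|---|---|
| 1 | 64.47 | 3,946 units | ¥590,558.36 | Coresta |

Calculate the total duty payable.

Line 1 (64.47, Coresta, 3,946 units, ¥590,558.36):
Base rate for 64.47 is 3%.
Duty = ¥590,558.36 × 3% = ¥17,716.75.

¥17,716.75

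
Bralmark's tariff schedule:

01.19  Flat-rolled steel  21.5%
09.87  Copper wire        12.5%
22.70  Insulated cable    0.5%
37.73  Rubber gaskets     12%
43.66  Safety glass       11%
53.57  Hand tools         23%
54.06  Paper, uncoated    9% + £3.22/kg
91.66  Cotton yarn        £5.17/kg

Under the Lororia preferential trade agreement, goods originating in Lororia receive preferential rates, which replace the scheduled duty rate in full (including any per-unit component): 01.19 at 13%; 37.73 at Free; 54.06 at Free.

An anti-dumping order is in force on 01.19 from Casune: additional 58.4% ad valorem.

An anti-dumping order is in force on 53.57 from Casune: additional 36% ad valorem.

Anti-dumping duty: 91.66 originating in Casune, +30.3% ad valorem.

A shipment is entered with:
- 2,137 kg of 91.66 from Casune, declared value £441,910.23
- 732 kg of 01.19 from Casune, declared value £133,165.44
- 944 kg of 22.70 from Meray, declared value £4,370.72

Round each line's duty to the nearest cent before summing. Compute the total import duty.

£251,368.13

Line 1 (91.66, Casune, 2,137 kg, £441,910.23):
Base rate for 91.66 is £5.17/kg.
Additional duty on 91.66 from Casune: +30.3% ad valorem. Applied ad valorem rate = 30.3%.
Duty = £441,910.23 × 30.3% + 2,137 × £5.17 = £144,947.09.
Line 2 (01.19, Casune, 732 kg, £133,165.44):
Base rate for 01.19 is 21.5%.
01.19 has an FTA preferential rate, but origin Casune is not Lororia; base rate stands.
Additional duty on 01.19 from Casune: +58.4%. Applied ad valorem rate: 21.5% + 58.4% = 79.9%.
Duty = £133,165.44 × 79.9% = £106,399.19.
Line 3 (22.70, Meray, 944 kg, £4,370.72):
Base rate for 22.70 is 0.5%.
Duty = £4,370.72 × 0.5% = £21.85.
Total = £144,947.09 + £106,399.19 + £21.85 = £251,368.13.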